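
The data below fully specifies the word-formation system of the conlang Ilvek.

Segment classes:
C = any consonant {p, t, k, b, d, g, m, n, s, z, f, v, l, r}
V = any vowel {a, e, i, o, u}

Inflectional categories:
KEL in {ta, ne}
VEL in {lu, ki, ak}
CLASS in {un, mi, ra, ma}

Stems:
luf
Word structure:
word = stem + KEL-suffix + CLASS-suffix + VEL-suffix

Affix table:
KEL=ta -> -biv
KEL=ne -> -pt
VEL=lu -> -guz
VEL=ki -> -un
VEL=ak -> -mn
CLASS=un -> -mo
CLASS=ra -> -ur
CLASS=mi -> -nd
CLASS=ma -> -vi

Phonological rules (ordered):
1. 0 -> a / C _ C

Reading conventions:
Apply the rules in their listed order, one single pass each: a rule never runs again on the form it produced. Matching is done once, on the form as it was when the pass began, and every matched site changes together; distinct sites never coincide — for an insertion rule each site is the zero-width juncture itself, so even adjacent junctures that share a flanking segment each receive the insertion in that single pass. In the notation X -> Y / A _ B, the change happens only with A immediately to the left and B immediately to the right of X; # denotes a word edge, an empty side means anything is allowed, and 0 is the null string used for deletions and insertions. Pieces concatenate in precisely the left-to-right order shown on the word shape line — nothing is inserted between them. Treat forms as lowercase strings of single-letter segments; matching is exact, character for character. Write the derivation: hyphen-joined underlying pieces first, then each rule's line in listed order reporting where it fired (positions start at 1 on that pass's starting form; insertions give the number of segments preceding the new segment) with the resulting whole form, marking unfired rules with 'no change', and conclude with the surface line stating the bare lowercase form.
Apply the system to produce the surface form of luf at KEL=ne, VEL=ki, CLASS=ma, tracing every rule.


underlying: luf-pt-vi-un
1. 0 -> a / C _ C: inserts after position(s) 3, 4, 5: lufapataviun
surface: lufapataviun


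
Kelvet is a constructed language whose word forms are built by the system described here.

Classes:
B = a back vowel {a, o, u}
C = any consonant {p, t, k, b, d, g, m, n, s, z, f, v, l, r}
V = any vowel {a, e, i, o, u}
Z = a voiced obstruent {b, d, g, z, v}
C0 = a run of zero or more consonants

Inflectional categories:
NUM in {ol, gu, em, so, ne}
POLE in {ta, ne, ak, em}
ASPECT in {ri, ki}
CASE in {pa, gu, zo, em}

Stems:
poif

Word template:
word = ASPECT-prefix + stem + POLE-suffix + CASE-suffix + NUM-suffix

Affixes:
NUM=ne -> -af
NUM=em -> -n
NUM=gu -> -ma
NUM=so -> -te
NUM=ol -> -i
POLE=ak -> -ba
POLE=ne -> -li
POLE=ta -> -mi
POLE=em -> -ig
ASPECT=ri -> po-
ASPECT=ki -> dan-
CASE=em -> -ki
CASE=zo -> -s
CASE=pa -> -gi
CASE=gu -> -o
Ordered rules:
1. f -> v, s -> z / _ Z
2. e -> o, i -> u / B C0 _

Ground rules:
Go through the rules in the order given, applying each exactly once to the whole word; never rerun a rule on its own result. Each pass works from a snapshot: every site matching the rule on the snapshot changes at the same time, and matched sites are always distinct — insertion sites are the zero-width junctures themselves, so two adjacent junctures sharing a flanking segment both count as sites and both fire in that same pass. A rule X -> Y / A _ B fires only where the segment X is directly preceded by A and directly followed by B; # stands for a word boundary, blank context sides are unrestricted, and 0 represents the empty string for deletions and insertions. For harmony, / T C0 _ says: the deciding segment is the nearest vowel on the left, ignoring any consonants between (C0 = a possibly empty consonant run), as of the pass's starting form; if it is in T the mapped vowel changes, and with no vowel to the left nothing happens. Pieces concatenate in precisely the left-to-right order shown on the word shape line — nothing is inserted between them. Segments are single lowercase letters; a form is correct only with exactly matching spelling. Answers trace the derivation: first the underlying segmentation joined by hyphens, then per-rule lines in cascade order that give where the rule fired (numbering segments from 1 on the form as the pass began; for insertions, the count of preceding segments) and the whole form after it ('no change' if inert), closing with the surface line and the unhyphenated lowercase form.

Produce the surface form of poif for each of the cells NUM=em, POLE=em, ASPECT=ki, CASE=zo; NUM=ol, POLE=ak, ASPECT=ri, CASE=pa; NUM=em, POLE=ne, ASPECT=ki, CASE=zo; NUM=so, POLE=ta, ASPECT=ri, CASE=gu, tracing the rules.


cell NUM=em, POLE=em, ASPECT=ki, CASE=zo:
underlying: dan-poif-ig-s-n
1. f -> v, s -> z / _ Z: no change
2. e -> o, i -> u / B C0 _: fires at position(s) 6: danpoufigsn
surface: danpoufigsn

cell NUM=ol, POLE=ak, ASPECT=ri, CASE=pa:
underlying: po-poif-ba-gi-i
1. f -> v, s -> z / _ Z: fires at position(s) 6: popoivbagii
2. e -> o, i -> u / B C0 _: fires at position(s) 5, 10: popouvbagui
surface: popouvbagui

cell NUM=em, POLE=ne, ASPECT=ki, CASE=zo:
underlying: dan-poif-li-s-n
1. f -> v, s -> z / _ Z: no change
2. e -> o, i -> u / B C0 _: fires at position(s) 6: danpouflisn
surface: danpouflisn

cell NUM=so, POLE=ta, ASPECT=ri, CASE=gu:
underlying: po-poif-mi-o-te
1. f -> v, s -> z / _ Z: no change
2. e -> o, i -> u / B C0 _: fires at position(s) 5, 11: popoufmioto
surface: popoufmioto


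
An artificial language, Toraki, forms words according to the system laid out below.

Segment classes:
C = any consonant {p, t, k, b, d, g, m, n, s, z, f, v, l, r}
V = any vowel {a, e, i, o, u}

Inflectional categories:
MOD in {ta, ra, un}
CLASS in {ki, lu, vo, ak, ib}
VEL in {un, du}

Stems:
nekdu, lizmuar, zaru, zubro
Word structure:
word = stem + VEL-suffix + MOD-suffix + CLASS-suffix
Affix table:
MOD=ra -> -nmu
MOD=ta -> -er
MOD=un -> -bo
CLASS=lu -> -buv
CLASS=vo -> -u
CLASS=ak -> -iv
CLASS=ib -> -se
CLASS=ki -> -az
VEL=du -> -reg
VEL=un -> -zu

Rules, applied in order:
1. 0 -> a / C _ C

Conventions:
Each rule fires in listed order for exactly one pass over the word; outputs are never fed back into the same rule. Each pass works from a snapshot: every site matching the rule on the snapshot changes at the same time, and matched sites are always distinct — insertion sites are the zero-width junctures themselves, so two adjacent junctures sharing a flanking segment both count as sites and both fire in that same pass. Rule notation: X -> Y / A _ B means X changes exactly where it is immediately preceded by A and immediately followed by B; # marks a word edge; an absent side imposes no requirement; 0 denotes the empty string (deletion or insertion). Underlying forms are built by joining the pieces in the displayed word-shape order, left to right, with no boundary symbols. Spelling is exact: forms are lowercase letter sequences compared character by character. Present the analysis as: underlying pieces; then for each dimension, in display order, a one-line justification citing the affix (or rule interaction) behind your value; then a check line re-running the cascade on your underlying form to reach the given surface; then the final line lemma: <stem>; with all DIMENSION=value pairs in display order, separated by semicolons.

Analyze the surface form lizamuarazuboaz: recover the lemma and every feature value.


underlying: lizmuar-zu-bo-az
MOD=un - signalled by the affix -bo
CLASS=ki - signalled by the affix -az
VEL=un - signalled by the affix -zu
check: lizmuarzuboaz -> lizamuarazuboaz
lemma: lizmuar; MOD=un; CLASS=ki; VEL=un


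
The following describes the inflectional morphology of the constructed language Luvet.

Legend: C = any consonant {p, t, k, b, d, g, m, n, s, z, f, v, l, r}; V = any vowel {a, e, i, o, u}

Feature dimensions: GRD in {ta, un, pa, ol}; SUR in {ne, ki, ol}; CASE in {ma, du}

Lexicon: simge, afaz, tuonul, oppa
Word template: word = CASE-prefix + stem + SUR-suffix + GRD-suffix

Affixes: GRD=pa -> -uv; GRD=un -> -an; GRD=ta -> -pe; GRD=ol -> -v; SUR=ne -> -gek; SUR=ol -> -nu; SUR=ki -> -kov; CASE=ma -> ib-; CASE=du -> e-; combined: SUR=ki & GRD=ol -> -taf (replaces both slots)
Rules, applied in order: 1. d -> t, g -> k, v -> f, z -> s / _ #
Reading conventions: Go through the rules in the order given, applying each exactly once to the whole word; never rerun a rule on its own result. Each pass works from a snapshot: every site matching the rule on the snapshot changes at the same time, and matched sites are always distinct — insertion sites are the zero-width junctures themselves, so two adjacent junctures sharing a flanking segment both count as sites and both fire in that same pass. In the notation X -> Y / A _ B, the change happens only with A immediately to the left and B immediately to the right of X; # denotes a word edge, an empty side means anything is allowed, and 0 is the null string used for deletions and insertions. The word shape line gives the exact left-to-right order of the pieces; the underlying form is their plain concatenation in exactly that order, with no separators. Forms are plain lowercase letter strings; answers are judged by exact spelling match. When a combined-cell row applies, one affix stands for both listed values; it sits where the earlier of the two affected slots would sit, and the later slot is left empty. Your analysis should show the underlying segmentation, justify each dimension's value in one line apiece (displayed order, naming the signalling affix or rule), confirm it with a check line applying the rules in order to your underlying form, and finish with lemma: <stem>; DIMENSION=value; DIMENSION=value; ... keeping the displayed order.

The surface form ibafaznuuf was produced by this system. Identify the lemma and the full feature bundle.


underlying: ib-afaz-nu-uv
GRD=pa - signalled by the affix -uv
SUR=ol - signalled by the affix -nu
CASE=ma - signalled by the affix ib-
check: ibafaznuuv -> ibafaznuuf
lemma: afaz; GRD=pa; SUR=ol; CASE=ma


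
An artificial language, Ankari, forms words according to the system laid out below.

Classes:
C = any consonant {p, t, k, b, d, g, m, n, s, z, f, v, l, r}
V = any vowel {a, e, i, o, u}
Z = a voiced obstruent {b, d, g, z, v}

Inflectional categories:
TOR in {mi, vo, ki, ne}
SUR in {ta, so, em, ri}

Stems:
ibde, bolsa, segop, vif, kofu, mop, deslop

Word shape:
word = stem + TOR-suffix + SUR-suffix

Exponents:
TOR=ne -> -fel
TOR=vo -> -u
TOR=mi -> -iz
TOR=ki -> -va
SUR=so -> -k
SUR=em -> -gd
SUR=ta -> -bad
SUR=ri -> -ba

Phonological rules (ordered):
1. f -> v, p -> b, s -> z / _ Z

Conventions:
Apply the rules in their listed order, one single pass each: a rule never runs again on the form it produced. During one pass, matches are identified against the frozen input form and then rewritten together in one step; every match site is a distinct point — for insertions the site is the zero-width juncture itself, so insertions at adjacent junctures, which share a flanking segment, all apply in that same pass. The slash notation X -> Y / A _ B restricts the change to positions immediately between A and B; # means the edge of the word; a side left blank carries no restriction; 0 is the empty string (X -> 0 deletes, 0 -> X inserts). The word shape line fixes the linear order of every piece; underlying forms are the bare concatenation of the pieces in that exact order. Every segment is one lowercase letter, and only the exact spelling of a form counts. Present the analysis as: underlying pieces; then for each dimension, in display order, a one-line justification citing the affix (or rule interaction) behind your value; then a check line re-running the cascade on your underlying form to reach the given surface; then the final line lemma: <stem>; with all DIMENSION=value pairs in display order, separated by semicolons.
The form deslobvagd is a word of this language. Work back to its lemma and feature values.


underlying: deslop-va-gd
TOR=ki - signalled by the affix -va
SUR=em - signalled by the affix -gd
check: deslopvagd -> deslobvagd
lemma: deslop; TOR=ki; SUR=em


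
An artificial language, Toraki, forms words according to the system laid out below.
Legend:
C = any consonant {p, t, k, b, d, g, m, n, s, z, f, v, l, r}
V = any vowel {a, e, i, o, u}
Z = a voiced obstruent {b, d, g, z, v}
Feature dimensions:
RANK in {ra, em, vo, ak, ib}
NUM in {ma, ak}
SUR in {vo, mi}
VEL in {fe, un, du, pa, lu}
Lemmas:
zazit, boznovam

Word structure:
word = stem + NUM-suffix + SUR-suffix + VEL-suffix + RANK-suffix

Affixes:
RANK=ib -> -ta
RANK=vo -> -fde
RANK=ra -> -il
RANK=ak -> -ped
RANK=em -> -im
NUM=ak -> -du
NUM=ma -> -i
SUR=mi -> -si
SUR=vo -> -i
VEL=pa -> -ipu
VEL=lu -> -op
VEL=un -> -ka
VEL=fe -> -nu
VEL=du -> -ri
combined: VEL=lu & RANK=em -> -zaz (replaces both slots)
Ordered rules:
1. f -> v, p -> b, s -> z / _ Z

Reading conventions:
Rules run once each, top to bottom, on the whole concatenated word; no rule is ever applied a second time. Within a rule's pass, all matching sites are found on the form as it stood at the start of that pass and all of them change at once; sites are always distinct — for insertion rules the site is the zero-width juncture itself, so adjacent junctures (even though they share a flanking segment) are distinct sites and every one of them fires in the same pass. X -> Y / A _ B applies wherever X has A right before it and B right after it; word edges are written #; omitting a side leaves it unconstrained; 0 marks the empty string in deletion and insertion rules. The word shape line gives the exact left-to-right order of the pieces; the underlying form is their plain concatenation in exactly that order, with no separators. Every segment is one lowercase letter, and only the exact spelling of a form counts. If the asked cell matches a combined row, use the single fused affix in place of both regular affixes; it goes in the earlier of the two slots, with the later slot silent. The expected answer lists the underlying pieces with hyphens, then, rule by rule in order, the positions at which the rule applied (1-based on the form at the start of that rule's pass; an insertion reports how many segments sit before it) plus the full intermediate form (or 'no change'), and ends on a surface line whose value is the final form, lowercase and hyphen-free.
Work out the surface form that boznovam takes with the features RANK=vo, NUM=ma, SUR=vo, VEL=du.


underlying: boznovam-i-i-ri-fde
1. f -> v, p -> b, s -> z / _ Z: fires at position(s) 13: boznovamiirivde
surface: boznovamiirivde


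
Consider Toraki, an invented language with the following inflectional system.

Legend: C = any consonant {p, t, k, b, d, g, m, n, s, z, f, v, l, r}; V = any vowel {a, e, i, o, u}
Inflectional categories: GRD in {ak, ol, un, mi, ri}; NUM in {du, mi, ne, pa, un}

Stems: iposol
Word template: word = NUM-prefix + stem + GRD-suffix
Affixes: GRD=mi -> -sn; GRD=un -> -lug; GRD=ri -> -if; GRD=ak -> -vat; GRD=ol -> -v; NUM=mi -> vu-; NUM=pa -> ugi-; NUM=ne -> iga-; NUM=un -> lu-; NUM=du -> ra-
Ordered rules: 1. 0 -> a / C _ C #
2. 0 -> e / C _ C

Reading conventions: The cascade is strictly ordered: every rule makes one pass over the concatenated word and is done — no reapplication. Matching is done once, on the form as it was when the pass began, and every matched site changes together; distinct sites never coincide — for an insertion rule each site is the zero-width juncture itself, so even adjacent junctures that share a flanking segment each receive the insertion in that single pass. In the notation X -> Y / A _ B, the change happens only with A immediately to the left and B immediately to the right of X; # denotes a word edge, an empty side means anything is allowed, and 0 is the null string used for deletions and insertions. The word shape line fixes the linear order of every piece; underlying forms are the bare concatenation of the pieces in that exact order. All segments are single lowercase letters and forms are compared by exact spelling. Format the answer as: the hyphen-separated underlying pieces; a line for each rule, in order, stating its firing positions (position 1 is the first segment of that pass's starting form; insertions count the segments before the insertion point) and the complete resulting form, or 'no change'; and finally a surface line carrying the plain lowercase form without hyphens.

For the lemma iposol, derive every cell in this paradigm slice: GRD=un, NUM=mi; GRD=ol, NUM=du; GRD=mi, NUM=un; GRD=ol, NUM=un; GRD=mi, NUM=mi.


cell GRD=un, NUM=mi:
underlying: vu-iposol-lug
1. 0 -> a / C _ C #: no change
2. 0 -> e / C _ C: inserts after position(s) 8: vuiposolelug
surface: vuiposolelug

cell GRD=ol, NUM=du:
underlying: ra-iposol-v
1. 0 -> a / C _ C #: inserts after position(s) 8: raiposolav
2. 0 -> e / C _ C: no change
surface: raiposolav

cell GRD=mi, NUM=un:
underlying: lu-iposol-sn
1. 0 -> a / C _ C #: inserts after position(s) 9: luiposolsan
2. 0 -> e / C _ C: inserts after position(s) 8: luiposolesan
surface: luiposolesan

cell GRD=ol, NUM=un:
underlying: lu-iposol-v
1. 0 -> a / C _ C #: inserts after position(s) 8: luiposolav
2. 0 -> e / C _ C: no change
surface: luiposolav

cell GRD=mi, NUM=mi:
underlying: vu-iposol-sn
1. 0 -> a / C _ C #: inserts after position(s) 9: vuiposolsan
2. 0 -> e / C _ C: inserts after position(s) 8: vuiposolesan
surface: vuiposolesan


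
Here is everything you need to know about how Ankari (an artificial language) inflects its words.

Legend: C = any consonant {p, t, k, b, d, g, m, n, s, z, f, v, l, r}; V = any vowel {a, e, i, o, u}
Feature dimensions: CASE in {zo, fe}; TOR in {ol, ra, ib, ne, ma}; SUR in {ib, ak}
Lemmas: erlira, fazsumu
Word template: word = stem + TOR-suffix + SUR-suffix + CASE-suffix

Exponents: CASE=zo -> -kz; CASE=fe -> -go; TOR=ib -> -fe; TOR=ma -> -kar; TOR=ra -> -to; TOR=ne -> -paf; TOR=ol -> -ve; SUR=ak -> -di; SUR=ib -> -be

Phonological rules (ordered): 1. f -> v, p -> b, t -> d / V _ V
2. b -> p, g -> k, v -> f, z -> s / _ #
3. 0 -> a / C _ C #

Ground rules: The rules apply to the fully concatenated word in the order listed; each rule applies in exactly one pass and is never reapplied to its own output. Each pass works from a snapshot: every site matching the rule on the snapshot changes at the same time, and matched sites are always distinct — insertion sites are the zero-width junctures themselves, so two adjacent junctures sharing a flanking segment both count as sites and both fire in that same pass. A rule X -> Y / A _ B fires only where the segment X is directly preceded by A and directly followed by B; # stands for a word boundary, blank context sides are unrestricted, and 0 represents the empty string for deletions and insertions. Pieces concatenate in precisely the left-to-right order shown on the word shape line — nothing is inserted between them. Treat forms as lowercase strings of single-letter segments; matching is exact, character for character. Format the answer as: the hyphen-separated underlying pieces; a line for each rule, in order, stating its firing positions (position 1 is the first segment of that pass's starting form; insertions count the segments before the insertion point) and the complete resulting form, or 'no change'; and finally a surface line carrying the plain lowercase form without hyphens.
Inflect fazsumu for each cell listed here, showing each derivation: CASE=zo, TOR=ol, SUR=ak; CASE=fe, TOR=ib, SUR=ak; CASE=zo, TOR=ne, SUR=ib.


cell CASE=zo, TOR=ol, SUR=ak:
underlying: fazsumu-ve-di-kz
1. f -> v, p -> b, t -> d / V _ V: no change
2. b -> p, g -> k, v -> f, z -> s / _ #: fires at position(s) 13: fazsumuvediks
3. 0 -> a / C _ C #: inserts after position(s) 12: fazsumuvedikas
surface: fazsumuvedikas

cell CASE=fe, TOR=ib, SUR=ak:
underlying: fazsumu-fe-di-go
1. f -> v, p -> b, t -> d / V _ V: fires at position(s) 8: fazsumuvedigo
2. b -> p, g -> k, v -> f, z -> s / _ #: no change
3. 0 -> a / C _ C #: no change
surface: fazsumuvedigo

cell CASE=zo, TOR=ne, SUR=ib:
underlying: fazsumu-paf-be-kz
1. f -> v, p -> b, t -> d / V _ V: fires at position(s) 8: fazsumubafbekz
2. b -> p, g -> k, v -> f, z -> s / _ #: fires at position(s) 14: fazsumubafbeks
3. 0 -> a / C _ C #: inserts after position(s) 13: fazsumubafbekas
surface: fazsumubafbekas


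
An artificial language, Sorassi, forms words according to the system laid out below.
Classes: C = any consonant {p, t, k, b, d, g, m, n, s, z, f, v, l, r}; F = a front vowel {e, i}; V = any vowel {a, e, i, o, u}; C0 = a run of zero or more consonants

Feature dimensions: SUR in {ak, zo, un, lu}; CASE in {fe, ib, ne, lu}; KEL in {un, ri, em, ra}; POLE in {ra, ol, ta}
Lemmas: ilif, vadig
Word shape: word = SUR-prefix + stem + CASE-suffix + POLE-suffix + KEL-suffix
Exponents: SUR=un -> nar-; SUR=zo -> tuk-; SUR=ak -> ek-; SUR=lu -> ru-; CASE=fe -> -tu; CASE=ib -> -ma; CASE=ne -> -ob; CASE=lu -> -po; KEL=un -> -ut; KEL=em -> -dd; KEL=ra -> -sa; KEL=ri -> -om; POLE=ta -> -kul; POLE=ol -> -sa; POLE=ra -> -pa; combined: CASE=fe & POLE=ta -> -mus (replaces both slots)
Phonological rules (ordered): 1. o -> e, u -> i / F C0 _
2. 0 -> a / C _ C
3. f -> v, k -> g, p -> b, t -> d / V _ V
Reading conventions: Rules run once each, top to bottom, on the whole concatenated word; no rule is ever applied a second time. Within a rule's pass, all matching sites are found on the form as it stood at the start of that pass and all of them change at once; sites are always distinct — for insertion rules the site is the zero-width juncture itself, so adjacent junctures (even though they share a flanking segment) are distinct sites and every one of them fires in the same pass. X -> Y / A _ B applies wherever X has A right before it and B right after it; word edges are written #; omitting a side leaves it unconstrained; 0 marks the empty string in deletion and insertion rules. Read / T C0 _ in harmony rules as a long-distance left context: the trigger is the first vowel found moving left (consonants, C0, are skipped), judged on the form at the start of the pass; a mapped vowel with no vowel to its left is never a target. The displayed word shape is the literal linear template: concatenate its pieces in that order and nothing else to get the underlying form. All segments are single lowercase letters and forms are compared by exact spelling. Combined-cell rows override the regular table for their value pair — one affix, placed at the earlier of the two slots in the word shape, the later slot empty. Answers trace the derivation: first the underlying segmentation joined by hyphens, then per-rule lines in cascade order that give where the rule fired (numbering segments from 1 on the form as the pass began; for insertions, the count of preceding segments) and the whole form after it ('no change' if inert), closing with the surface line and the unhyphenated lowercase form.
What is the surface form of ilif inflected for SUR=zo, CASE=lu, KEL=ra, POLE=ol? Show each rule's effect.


underlying: tuk-ilif-po-sa-sa
1. o -> e, u -> i / F C0 _: fires at position(s) 9: tukilifpesasa
2. 0 -> a / C _ C: inserts after position(s) 7: tukilifapesasa
3. f -> v, k -> g, p -> b, t -> d / V _ V: fires at position(s) 3, 7, 9: tugilivabesasa
surface: tugilivabesasa


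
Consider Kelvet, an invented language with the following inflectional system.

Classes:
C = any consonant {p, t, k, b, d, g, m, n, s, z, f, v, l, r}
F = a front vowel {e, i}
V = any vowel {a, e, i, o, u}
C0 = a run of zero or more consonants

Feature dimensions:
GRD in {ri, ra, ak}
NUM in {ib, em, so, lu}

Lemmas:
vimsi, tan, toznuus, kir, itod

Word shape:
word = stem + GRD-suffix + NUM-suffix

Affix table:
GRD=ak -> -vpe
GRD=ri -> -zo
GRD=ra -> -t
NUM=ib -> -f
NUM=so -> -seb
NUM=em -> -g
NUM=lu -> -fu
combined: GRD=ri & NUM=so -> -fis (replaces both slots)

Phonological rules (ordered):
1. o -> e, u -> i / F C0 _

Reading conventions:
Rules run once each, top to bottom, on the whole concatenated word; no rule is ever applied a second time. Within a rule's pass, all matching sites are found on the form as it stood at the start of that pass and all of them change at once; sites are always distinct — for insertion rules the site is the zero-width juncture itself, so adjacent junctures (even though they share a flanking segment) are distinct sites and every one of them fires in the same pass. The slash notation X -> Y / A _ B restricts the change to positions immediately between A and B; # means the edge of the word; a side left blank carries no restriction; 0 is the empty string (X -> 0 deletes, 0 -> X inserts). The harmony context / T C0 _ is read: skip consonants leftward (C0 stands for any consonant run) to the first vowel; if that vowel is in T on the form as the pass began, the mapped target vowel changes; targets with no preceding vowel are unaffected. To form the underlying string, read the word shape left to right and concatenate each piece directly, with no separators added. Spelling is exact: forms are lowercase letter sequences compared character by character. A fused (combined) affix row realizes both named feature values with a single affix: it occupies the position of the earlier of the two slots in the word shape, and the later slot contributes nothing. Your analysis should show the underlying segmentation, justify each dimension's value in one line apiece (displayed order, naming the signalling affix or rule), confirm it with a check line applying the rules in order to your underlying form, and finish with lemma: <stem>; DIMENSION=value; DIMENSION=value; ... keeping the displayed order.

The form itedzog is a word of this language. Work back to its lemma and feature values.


underlying: itod-zo-g
GRD=ri - signalled by the affix -zo
NUM=em - signalled by the affix -g
check: itodzog -> itedzog
lemma: itod; GRD=ri; NUM=em


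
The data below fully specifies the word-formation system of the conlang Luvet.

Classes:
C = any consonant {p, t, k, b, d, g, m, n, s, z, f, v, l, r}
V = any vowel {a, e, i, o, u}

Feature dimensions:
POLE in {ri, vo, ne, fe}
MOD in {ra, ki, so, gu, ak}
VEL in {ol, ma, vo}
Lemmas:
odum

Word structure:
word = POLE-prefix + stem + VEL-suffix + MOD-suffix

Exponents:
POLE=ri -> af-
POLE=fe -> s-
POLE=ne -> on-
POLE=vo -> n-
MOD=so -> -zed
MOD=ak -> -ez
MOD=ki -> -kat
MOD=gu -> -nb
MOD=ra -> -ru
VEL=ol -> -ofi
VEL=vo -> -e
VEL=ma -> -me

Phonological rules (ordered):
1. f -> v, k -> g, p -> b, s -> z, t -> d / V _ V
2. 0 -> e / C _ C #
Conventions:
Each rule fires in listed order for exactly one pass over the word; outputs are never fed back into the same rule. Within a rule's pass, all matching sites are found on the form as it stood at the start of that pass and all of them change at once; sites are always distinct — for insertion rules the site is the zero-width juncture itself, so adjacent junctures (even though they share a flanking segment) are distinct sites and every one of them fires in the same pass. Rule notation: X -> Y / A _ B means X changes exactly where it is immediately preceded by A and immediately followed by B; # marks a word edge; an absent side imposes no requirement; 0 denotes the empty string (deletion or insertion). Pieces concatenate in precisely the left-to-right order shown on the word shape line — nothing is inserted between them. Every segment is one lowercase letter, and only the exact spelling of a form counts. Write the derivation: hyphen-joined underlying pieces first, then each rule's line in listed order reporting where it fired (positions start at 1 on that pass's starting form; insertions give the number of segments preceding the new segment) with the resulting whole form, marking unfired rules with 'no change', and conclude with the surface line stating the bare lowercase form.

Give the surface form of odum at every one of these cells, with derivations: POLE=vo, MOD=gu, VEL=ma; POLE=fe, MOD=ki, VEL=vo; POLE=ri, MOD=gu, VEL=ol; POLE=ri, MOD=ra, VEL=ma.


cell POLE=vo, MOD=gu, VEL=ma:
underlying: n-odum-me-nb
1. f -> v, k -> g, p -> b, s -> z, t -> d / V _ V: no change
2. 0 -> e / C _ C #: inserts after position(s) 8: nodummeneb
surface: nodummeneb

cell POLE=fe, MOD=ki, VEL=vo:
underlying: s-odum-e-kat
1. f -> v, k -> g, p -> b, s -> z, t -> d / V _ V: fires at position(s) 7: sodumegat
2. 0 -> e / C _ C #: no change
surface: sodumegat

cell POLE=ri, MOD=gu, VEL=ol:
underlying: af-odum-ofi-nb
1. f -> v, k -> g, p -> b, s -> z, t -> d / V _ V: fires at position(s) 2, 8: avodumovinb
2. 0 -> e / C _ C #: inserts after position(s) 10: avodumovineb
surface: avodumovineb

cell POLE=ri, MOD=ra, VEL=ma:
underlying: af-odum-me-ru
1. f -> v, k -> g, p -> b, s -> z, t -> d / V _ V: fires at position(s) 2: avodummeru
2. 0 -> e / C _ C #: no change
surface: avodummeru


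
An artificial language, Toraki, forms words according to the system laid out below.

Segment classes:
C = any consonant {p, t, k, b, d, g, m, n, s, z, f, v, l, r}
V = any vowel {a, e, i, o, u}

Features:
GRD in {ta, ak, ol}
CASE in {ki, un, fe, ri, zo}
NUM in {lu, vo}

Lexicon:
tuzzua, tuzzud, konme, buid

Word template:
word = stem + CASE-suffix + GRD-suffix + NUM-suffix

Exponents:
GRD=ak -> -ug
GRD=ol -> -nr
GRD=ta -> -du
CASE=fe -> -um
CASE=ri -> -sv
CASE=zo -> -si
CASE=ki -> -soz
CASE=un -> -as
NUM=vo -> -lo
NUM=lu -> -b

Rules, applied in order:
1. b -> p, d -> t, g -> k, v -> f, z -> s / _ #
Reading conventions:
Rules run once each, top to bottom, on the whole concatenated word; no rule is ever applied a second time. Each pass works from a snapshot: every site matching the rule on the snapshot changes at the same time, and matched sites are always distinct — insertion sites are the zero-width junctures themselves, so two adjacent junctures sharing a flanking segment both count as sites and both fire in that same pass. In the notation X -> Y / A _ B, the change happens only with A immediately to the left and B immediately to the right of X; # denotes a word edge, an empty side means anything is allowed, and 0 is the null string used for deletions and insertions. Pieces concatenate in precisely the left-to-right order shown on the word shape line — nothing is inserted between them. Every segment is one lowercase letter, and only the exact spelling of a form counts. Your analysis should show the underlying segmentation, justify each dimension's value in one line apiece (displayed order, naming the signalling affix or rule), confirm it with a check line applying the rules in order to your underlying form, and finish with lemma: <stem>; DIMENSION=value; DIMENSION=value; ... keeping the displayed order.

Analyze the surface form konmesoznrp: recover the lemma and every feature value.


underlying: konme-soz-nr-b
GRD=ol - signalled by the affix -nr
CASE=ki - signalled by the affix -soz
NUM=lu - signalled by the affix -b
check: konmesoznrb -> konmesoznrp
lemma: konme; GRD=ol; CASE=ki; NUM=lu


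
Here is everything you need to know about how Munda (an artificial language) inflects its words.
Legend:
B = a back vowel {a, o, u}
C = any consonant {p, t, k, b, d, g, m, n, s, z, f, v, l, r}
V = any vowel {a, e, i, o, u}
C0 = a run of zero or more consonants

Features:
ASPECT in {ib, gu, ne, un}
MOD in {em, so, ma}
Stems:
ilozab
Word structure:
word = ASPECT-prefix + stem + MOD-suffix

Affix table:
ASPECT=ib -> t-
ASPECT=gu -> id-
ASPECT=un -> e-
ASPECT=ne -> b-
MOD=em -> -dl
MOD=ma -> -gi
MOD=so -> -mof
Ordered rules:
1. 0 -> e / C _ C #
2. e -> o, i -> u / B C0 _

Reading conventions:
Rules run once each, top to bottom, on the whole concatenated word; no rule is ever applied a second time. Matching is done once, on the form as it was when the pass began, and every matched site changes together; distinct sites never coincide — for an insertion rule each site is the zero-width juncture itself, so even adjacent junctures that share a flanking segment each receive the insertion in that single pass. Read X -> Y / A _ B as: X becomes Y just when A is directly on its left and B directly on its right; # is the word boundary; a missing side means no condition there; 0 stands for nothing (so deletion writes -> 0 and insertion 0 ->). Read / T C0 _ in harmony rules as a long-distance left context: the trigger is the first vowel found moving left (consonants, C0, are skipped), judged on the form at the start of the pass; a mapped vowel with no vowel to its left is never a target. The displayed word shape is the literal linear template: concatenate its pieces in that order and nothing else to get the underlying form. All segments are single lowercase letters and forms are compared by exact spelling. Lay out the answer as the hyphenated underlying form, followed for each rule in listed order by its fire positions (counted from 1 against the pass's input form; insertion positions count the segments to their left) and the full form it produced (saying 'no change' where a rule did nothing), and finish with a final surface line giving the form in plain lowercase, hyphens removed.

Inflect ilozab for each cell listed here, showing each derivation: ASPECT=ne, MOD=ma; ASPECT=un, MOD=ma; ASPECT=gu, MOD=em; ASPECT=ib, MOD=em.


cell ASPECT=ne, MOD=ma:
underlying: b-ilozab-gi
1. 0 -> e / C _ C #: no change
2. e -> o, i -> u / B C0 _: fires at position(s) 9: bilozabgu
surface: bilozabgu

cell ASPECT=un, MOD=ma:
underlying: e-ilozab-gi
1. 0 -> e / C _ C #: no change
2. e -> o, i -> u / B C0 _: fires at position(s) 9: eilozabgu
surface: eilozabgu

cell ASPECT=gu, MOD=em:
underlying: id-ilozab-dl
1. 0 -> e / C _ C #: inserts after position(s) 9: idilozabdel
2. e -> o, i -> u / B C0 _: fires at position(s) 10: idilozabdol
surface: idilozabdol

cell ASPECT=ib, MOD=em:
underlying: t-ilozab-dl
1. 0 -> e / C _ C #: inserts after position(s) 8: tilozabdel
2. e -> o, i -> u / B C0 _: fires at position(s) 9: tilozabdol
surface: tilozabdol


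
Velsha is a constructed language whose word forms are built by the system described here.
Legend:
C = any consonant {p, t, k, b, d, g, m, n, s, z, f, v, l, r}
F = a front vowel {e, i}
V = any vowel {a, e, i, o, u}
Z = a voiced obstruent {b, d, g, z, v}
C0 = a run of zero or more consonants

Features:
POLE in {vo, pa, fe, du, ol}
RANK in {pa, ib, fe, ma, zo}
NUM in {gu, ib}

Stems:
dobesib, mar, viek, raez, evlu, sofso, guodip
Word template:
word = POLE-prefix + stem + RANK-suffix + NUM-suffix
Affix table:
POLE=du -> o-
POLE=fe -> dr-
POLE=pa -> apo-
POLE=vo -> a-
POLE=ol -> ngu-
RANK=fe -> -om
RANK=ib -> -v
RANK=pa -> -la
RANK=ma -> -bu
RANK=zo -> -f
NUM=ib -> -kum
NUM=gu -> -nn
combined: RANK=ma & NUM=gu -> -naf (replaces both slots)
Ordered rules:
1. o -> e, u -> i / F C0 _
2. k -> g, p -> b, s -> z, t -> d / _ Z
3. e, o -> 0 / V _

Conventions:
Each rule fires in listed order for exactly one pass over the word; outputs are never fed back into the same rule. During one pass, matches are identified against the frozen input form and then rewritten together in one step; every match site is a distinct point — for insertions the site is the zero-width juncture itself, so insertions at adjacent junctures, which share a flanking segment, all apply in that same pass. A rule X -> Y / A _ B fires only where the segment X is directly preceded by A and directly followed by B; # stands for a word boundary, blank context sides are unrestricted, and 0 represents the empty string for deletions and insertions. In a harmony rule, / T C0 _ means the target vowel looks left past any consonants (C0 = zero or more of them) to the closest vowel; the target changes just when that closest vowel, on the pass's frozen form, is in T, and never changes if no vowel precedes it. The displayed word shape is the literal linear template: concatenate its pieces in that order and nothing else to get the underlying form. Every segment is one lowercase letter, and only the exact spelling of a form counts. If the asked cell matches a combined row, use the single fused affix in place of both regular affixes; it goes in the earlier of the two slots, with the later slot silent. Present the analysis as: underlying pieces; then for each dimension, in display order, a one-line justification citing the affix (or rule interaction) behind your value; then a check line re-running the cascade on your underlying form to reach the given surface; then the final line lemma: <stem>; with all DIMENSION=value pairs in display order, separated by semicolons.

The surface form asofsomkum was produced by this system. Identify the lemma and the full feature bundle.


underlying: a-sofso-om-kum
POLE=vo - signalled by the affix a-
RANK=fe - signalled by the affix -om
NUM=ib - signalled by the affix -kum
check: asofsoomkum -> asofsoomkum -> asofsoomkum -> asofsomkum
lemma: sofso; POLE=vo; RANK=fe; NUM=ib


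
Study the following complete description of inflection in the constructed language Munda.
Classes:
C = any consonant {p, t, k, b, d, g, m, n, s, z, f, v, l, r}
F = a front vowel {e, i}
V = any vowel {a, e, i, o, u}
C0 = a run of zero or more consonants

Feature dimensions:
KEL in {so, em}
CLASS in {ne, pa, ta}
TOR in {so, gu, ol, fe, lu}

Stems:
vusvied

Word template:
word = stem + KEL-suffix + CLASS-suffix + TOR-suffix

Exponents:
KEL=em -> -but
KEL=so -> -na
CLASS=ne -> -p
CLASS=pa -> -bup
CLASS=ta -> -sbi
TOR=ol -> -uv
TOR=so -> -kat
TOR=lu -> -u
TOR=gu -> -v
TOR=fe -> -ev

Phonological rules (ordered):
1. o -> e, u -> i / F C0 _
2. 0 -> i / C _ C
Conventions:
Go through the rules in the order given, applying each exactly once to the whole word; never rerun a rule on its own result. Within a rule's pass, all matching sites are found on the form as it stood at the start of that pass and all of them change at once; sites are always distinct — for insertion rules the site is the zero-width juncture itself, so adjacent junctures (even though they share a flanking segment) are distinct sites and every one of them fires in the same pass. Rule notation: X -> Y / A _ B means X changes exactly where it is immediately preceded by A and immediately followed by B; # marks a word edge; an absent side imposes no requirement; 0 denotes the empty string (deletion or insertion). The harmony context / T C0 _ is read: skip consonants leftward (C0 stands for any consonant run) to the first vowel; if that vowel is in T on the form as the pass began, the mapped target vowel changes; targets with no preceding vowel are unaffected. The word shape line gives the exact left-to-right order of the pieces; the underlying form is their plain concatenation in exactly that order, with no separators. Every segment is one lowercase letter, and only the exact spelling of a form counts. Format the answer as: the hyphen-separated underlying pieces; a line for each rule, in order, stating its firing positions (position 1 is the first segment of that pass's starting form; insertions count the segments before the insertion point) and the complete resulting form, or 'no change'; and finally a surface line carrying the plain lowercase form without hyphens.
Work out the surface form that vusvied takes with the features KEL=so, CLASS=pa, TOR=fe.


underlying: vusvied-na-bup-ev
1. o -> e, u -> i / F C0 _: no change
2. 0 -> i / C _ C: inserts after position(s) 3, 7: vusiviedinabupev
surface: vusiviedinabupev


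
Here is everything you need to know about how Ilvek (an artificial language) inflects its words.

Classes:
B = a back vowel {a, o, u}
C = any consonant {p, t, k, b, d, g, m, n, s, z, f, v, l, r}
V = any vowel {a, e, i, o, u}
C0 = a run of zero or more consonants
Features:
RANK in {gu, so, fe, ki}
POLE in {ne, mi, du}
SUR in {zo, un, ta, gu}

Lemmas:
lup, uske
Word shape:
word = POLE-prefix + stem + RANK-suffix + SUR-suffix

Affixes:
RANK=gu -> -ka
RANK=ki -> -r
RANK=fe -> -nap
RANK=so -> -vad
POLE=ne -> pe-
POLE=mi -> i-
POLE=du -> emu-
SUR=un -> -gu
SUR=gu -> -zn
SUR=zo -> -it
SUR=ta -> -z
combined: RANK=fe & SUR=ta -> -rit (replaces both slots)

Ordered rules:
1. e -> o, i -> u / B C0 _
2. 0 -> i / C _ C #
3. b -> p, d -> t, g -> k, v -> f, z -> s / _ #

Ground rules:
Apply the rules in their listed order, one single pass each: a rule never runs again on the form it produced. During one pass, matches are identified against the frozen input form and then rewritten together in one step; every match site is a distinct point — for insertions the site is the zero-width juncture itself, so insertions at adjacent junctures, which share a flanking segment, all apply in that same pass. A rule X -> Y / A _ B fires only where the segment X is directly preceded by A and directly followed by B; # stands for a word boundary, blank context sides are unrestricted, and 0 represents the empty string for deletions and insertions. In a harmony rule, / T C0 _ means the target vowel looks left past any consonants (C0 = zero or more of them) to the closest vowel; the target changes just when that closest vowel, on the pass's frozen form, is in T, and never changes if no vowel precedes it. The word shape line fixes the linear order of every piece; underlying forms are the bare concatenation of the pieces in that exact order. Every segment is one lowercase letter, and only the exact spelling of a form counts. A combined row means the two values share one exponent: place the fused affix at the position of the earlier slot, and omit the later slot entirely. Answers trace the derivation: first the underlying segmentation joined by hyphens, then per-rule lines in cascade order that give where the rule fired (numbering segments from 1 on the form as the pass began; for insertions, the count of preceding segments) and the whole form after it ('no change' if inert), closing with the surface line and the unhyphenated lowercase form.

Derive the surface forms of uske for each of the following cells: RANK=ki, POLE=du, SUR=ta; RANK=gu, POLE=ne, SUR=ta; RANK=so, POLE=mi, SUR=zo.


cell RANK=ki, POLE=du, SUR=ta:
underlying: emu-uske-r-z
1. e -> o, i -> u / B C0 _: fires at position(s) 7: emuuskorz
2. 0 -> i / C _ C #: inserts after position(s) 8: emuuskoriz
3. b -> p, d -> t, g -> k, v -> f, z -> s / _ #: fires at position(s) 10: emuuskoris
surface: emuuskoris

cell RANK=gu, POLE=ne, SUR=ta:
underlying: pe-uske-ka-z
1. e -> o, i -> u / B C0 _: fires at position(s) 6: peuskokaz
2. 0 -> i / C _ C #: no change
3. b -> p, d -> t, g -> k, v -> f, z -> s / _ #: fires at position(s) 9: peuskokas
surface: peuskokas

cell RANK=so, POLE=mi, SUR=zo:
underlying: i-uske-vad-it
1. e -> o, i -> u / B C0 _: fires at position(s) 5, 9: iuskovadut
2. 0 -> i / C _ C #: no change
3. b -> p, d -> t, g -> k, v -> f, z -> s / _ #: no change
surface: iuskovadut
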